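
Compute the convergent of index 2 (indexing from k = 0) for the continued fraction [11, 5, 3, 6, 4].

Using pₖ = aₖpₖ₋₁ + pₖ₋₂, qₖ = aₖqₖ₋₁ + qₖ₋₂ (with p₋₁=1, p₋₂=0, q₋₁=0, q₋₂=1):
  k=0: a=11, p=11, q=1
  k=1: a=5, p=56, q=5
  k=2: a=3, p=179, q=16

179/16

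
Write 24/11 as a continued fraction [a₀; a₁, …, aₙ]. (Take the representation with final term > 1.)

24 = 2·11 + 2
11 = 5·2 + 1
2 = 2·1 + 0  (stop)
So 24/11 = [2; 5, 2].

[2; 5, 2]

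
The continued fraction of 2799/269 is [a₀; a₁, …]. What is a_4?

2799 = 10·269 + 109   →  a_0 = 10
269 = 2·109 + 51   →  a_1 = 2
109 = 2·51 + 7   →  a_2 = 2
51 = 7·7 + 2   →  a_3 = 7
7 = 3·2 + 1   →  a_4 = 3

3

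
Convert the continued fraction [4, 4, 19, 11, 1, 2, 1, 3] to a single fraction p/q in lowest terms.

Using pₖ = aₖpₖ₋₁ + pₖ₋₂ and qₖ = aₖqₖ₋₁ + qₖ₋₂:
  k=0: a=4, p=4, q=1
  k=1: a=4, p=17, q=4
  k=2: a=19, p=327, q=77
  k=3: a=11, p=3614, q=851
  k=4: a=1, p=3941, q=928
  k=5: a=2, p=11496, q=2707
  k=6: a=1, p=15437, q=3635
  k=7: a=3, p=57807, q=13612

57807/13612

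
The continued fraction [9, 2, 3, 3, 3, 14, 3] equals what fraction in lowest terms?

Using pₖ = aₖpₖ₋₁ + pₖ₋₂ and qₖ = aₖqₖ₋₁ + qₖ₋₂:
  k=0: a=9, p=9, q=1
  k=1: a=2, p=19, q=2
  k=2: a=3, p=66, q=7
  k=3: a=3, p=217, q=23
  k=4: a=3, p=717, q=76
  k=5: a=14, p=10255, q=1087
  k=6: a=3, p=31482, q=3337

31482/3337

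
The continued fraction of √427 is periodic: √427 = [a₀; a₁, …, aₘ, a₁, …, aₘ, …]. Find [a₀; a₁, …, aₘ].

[20; 1, 1, 1, 40]

a₀ = ⌊√427⌋ = 20.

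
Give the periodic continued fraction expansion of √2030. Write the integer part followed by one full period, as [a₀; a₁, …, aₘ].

[45; 18, 90]

a₀ = ⌊√2030⌋ = 45.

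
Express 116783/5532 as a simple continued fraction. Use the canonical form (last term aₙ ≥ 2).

[21; 9, 18, 1, 1, 16]

116783 = 21×5532 + 611
5532 = 9×611 + 33
611 = 18×33 + 17
33 = 1×17 + 16
17 = 1×16 + 1
16 = 16×1 + 0  (stop)
So 116783/5532 = [21; 9, 18, 1, 1, 16].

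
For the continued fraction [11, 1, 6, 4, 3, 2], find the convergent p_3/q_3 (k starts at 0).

Using pₖ = aₖpₖ₋₁ + pₖ₋₂, qₖ = aₖqₖ₋₁ + qₖ₋₂ (with p₋₁=1, p₋₂=0, q₋₁=0, q₋₂=1):
  k=0: a=11, p=11, q=1
  k=1: a=1, p=12, q=1
  k=2: a=6, p=83, q=7
  k=3: a=4, p=344, q=29

344/29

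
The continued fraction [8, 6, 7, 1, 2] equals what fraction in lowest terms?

Using pₖ = aₖpₖ₋₁ + pₖ₋₂ and qₖ = aₖqₖ₋₁ + qₖ₋₂:
  k=0: a=8, p=8, q=1
  k=1: a=6, p=49, q=6
  k=2: a=7, p=351, q=43
  k=3: a=1, p=400, q=49
  k=4: a=2, p=1151, q=141

1151/141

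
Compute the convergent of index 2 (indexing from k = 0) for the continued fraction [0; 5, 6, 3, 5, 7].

6/31

Using pₖ = aₖpₖ₋₁ + pₖ₋₂, qₖ = aₖqₖ₋₁ + qₖ₋₂ (with p₋₁=1, p₋₂=0, q₋₁=0, q₋₂=1):
  k=0: a=0, p=0, q=1
  k=1: a=5, p=1, q=5
  k=2: a=6, p=6, q=31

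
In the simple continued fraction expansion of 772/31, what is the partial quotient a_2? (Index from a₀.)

9

772 = 24·31 + 28   →  a_0 = 24
31 = 1·28 + 3   →  a_1 = 1
28 = 9·3 + 1   →  a_2 = 9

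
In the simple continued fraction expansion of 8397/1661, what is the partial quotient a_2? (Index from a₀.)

18

8397 = 5·1661 + 92   →  a_0 = 5
1661 = 18·92 + 5   →  a_1 = 18
92 = 18·5 + 2   →  a_2 = 18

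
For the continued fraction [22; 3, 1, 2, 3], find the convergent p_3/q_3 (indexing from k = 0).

245/11

Using pₖ = aₖpₖ₋₁ + pₖ₋₂, qₖ = aₖqₖ₋₁ + qₖ₋₂ (with p₋₁=1, p₋₂=0, q₋₁=0, q₋₂=1):
  k=0: a=22, p=22, q=1
  k=1: a=3, p=67, q=3
  k=2: a=1, p=89, q=4
  k=3: a=2, p=245, q=11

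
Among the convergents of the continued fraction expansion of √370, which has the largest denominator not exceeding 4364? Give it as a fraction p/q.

√370 = [19; 4, 4, 38, …] (period length 3).
Convergents:
  p_0/q_0 = 19/1
  p_1/q_1 = 77/4
  p_2/q_2 = 327/17
  p_3/q_3 = 12503/650
  p_4/q_4 = 50339/2617
  p_5/q_5 = 213859/11118
q_4 = 2617 ≤ 4364 < 11118 = q_5, so the answer is 50339/2617.

50339/2617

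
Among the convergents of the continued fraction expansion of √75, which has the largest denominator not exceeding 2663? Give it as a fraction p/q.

√75 = [8; 1, 1, 1, 16, …] (period length 4).
Convergents:
  p_0/q_0 = 8/1
  p_1/q_1 = 9/1
  p_2/q_2 = 17/2
  p_3/q_3 = 26/3
  p_4/q_4 = 433/50
  p_5/q_5 = 459/53
  p_6/q_6 = 892/103
  p_7/q_7 = 1351/156
  p_8/q_8 = 22508/2599
  p_9/q_9 = 23859/2755
q_8 = 2599 ≤ 2663 < 2755 = q_9, so the answer is 22508/2599.

22508/2599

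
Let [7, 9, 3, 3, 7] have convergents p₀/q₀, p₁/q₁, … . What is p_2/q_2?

Using pₖ = aₖpₖ₋₁ + pₖ₋₂, qₖ = aₖqₖ₋₁ + qₖ₋₂ (with p₋₁=1, p₋₂=0, q₋₁=0, q₋₂=1):
  k=0: a=7, p=7, q=1
  k=1: a=9, p=64, q=9
  k=2: a=3, p=199, q=28

199/28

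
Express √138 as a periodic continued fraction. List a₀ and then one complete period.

a₀ = ⌊√138⌋ = 11.
With m₀=0, d₀=1 and mₖ₊₁ = dₖaₖ − mₖ, dₖ₊₁ = (n − mₖ₊₁²)/dₖ, aₖ₊₁ = ⌊(a₀+mₖ₊₁)/dₖ₊₁⌋:
  k=1: m=11, d=17, a=1
  k=2: m=6, d=6, a=2
  k=3: m=6, d=17, a=1
  k=4: m=11, d=1, a=22
d=1 and a=2a₀=22 at k=4, so the next step gives (m, d) = (11, 17) again — its k=1 value — and the period has length 4.

[11; 1, 2, 1, 22]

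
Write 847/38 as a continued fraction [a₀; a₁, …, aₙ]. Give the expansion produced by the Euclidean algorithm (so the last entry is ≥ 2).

[22; 3, 2, 5]

847 = 22·38 + 11
38 = 3·11 + 5
11 = 2·5 + 1
5 = 5·1 + 0  (stop)
So 847/38 = [22; 3, 2, 5].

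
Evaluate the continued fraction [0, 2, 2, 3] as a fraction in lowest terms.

7/17

Using pₖ = aₖpₖ₋₁ + pₖ₋₂ and qₖ = aₖqₖ₋₁ + qₖ₋₂:
  k=0: a=0, p=0, q=1
  k=1: a=2, p=1, q=2
  k=2: a=2, p=2, q=5
  k=3: a=3, p=7, q=17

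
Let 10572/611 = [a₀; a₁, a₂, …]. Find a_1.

3

10572 = 17·611 + 185   →  a_0 = 17
611 = 3·185 + 56   →  a_1 = 3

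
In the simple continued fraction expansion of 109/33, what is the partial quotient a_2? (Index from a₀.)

109 = 3·33 + 10   →  a_0 = 3
33 = 3·10 + 3   →  a_1 = 3
10 = 3·3 + 1   →  a_2 = 3

3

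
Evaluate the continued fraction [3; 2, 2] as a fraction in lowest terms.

Fold from the inside: start with 2/1.
  2 + 1/2 = 5/2
  3 + 2/5 = 17/5

17/5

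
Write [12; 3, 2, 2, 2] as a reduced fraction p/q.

504/41

Using pₖ = aₖpₖ₋₁ + pₖ₋₂ and qₖ = aₖqₖ₋₁ + qₖ₋₂:
  k=0: a=12, p=12, q=1
  k=1: a=3, p=37, q=3
  k=2: a=2, p=86, q=7
  k=3: a=2, p=209, q=17
  k=4: a=2, p=504, q=41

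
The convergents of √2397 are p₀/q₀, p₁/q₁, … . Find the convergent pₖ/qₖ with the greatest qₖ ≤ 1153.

√2397 = [48; 1, 23, 2, 23, 1, 96, …] (period length 6).
Convergents:
  p_0/q_0 = 48/1
  p_1/q_1 = 49/1
  p_2/q_2 = 1175/24
  p_3/q_3 = 2399/49
  p_4/q_4 = 56352/1151
  p_5/q_5 = 58751/1200
q_4 = 1151 ≤ 1153 < 1200 = q_5, so the answer is 56352/1151.

56352/1151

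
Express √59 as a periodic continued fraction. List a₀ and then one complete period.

a₀ = ⌊√59⌋ = 7.
With m₀=0, d₀=1 and mₖ₊₁ = dₖaₖ − mₖ, dₖ₊₁ = (n − mₖ₊₁²)/dₖ, aₖ₊₁ = ⌊(a₀+mₖ₊₁)/dₖ₊₁⌋:
  k=1: m=7, d=10, a=1
  k=2: m=3, d=5, a=2
  k=3: m=7, d=2, a=7
  k=4: m=7, d=5, a=2
  k=5: m=3, d=10, a=1
  k=6: m=7, d=1, a=14
d=1 and a=2a₀=14 at k=6, so the next step gives (m, d) = (7, 10) again — its k=1 value — and the period has length 6.

[7; 1, 2, 7, 2, 1, 14]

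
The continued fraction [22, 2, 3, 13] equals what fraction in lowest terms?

Using pₖ = aₖpₖ₋₁ + pₖ₋₂ and qₖ = aₖqₖ₋₁ + qₖ₋₂:
  k=0: a=22, p=22, q=1
  k=1: a=2, p=45, q=2
  k=2: a=3, p=157, q=7
  k=3: a=13, p=2086, q=93

2086/93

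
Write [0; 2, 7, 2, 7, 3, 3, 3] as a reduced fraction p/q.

Fold from the inside: start with 3/1.
  3 + 1/3 = 10/3
  3 + 3/10 = 33/10
  7 + 10/33 = 241/33
  2 + 33/241 = 515/241
  7 + 241/515 = 3846/515
  2 + 515/3846 = 8207/3846
  0 + 3846/8207 = 3846/8207

3846/8207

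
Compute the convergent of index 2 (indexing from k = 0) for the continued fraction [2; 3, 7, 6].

Using pₖ = aₖpₖ₋₁ + pₖ₋₂, qₖ = aₖqₖ₋₁ + qₖ₋₂ (with p₋₁=1, p₋₂=0, q₋₁=0, q₋₂=1):
  k=0: a=2, p=2, q=1
  k=1: a=3, p=7, q=3
  k=2: a=7, p=51, q=22

51/22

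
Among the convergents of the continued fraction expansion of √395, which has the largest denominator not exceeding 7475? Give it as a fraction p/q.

√395 = [19; 1, 6, 1, 38, …] (period length 4).
Convergents:
  p_0/q_0 = 19/1
  p_1/q_1 = 20/1
  p_2/q_2 = 139/7
  p_3/q_3 = 159/8
  p_4/q_4 = 6181/311
  p_5/q_5 = 6340/319
  p_6/q_6 = 44221/2225
  p_7/q_7 = 50561/2544
  p_8/q_8 = 1965539/98897
q_7 = 2544 ≤ 7475 < 98897 = q_8, so the answer is 50561/2544.

50561/2544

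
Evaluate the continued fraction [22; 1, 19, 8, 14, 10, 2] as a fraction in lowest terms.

Using pₖ = aₖpₖ₋₁ + pₖ₋₂ and qₖ = aₖqₖ₋₁ + qₖ₋₂:
  k=0: a=22, p=22, q=1
  k=1: a=1, p=23, q=1
  k=2: a=19, p=459, q=20
  k=3: a=8, p=3695, q=161
  k=4: a=14, p=52189, q=2274
  k=5: a=10, p=525585, q=22901
  k=6: a=2, p=1103359, q=48076

1103359/48076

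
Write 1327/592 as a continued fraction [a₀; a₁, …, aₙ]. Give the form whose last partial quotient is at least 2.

[2; 4, 7, 6, 1, 2]

1327 = 2*592 + 143
592 = 4*143 + 20
143 = 7*20 + 3
20 = 6*3 + 2
3 = 1*2 + 1
2 = 2*1 + 0  (stop)
So 1327/592 = [2; 4, 7, 6, 1, 2].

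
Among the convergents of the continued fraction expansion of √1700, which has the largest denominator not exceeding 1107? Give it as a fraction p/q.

√1700 = [41; 4, 3, 20, 3, 4, 82, …] (period length 6).
Convergents:
  p_0/q_0 = 41/1
  p_1/q_1 = 165/4
  p_2/q_2 = 536/13
  p_3/q_3 = 10885/264
  p_4/q_4 = 33191/805
  p_5/q_5 = 143649/3484
q_4 = 805 ≤ 1107 < 3484 = q_5, so the answer is 33191/805.

33191/805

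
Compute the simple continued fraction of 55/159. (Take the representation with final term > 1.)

55 = 0×159 + 55
159 = 2×55 + 49
55 = 1×49 + 6
49 = 8×6 + 1
6 = 6×1 + 0  (stop)
So 55/159 = [0; 2, 1, 8, 6].

[0; 2, 1, 8, 6]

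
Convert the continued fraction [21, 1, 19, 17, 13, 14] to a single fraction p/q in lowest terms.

Fold from the inside: start with 14/1.
  13 + 1/14 = 183/14
  17 + 14/183 = 3125/183
  19 + 183/3125 = 59558/3125
  1 + 3125/59558 = 62683/59558
  21 + 59558/62683 = 1375901/62683

1375901/62683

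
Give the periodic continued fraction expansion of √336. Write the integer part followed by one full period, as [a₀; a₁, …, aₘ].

[18; 3, 36]

a₀ = ⌊√336⌋ = 18.
With m₀=0, d₀=1 and mₖ₊₁ = dₖaₖ − mₖ, dₖ₊₁ = (n − mₖ₊₁²)/dₖ, aₖ₊₁ = ⌊(a₀+mₖ₊₁)/dₖ₊₁⌋:
  k=1: m=18, d=12, a=3
  k=2: m=18, d=1, a=36
d=1 and a=2a₀=36 at k=2, so the next step gives (m, d) = (18, 12) again — its k=1 value — and the period has length 2.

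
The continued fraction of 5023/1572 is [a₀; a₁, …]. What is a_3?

5023 = 3·1572 + 307   →  a_0 = 3
1572 = 5·307 + 37   →  a_1 = 5
307 = 8·37 + 11   →  a_2 = 8
37 = 3·11 + 4   →  a_3 = 3

3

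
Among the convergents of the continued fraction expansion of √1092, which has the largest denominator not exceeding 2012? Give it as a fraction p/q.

√1092 = [33; 22, 66, …] (period length 2).
Convergents:
  p_0/q_0 = 33/1
  p_1/q_1 = 727/22
  p_2/q_2 = 48015/1453
  p_3/q_3 = 1057057/31988
q_2 = 1453 ≤ 2012 < 31988 = q_3, so the answer is 48015/1453.

48015/1453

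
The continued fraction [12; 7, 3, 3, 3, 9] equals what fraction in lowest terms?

27211/2242

Using pₖ = aₖpₖ₋₁ + pₖ₋₂ and qₖ = aₖqₖ₋₁ + qₖ₋₂:
  k=0: a=12, p=12, q=1
  k=1: a=7, p=85, q=7
  k=2: a=3, p=267, q=22
  k=3: a=3, p=886, q=73
  k=4: a=3, p=2925, q=241
  k=5: a=9, p=27211, q=2242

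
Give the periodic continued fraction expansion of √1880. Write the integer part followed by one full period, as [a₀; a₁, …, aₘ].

[43; 2, 1, 3, 1, 2, 86]

a₀ = ⌊√1880⌋ = 43.
With m₀=0, d₀=1 and mₖ₊₁ = dₖaₖ − mₖ, dₖ₊₁ = (n − mₖ₊₁²)/dₖ, aₖ₊₁ = ⌊(a₀+mₖ₊₁)/dₖ₊₁⌋:
  k=1: m=43, d=31, a=2
  k=2: m=19, d=49, a=1
  k=3: m=30, d=20, a=3
  k=4: m=30, d=49, a=1
  k=5: m=19, d=31, a=2
  k=6: m=43, d=1, a=86
d=1 and a=2a₀=86 at k=6, so the next step gives (m, d) = (43, 31) again — its k=1 value — and the period has length 6.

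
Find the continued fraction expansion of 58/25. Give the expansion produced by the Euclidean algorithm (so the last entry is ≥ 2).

58 = 2·25 + 8
25 = 3·8 + 1
8 = 8·1 + 0  (stop)
So 58/25 = [2; 3, 8].

[2; 3, 8]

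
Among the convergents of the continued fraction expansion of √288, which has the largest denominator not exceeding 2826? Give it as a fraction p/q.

19601/1155

√288 = [16; 1, 32, …] (period length 2).
Convergents:
  p_0/q_0 = 16/1
  p_1/q_1 = 17/1
  p_2/q_2 = 560/33
  p_3/q_3 = 577/34
  p_4/q_4 = 19024/1121
  p_5/q_5 = 19601/1155
  p_6/q_6 = 646256/38081
q_5 = 1155 ≤ 2826 < 38081 = q_6, so the answer is 19601/1155.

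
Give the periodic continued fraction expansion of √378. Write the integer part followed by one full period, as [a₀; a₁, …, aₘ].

[19; 2, 3, 1, 4, 1, 3, 2, 38]

a₀ = ⌊√378⌋ = 19.
With m₀=0, d₀=1 and mₖ₊₁ = dₖaₖ − mₖ, dₖ₊₁ = (n − mₖ₊₁²)/dₖ, aₖ₊₁ = ⌊(a₀+mₖ₊₁)/dₖ₊₁⌋:
  k=1: m=19, d=17, a=2
  k=2: m=15, d=9, a=3
  k=3: m=12, d=26, a=1
  k=4: m=14, d=7, a=4
  k=5: m=14, d=26, a=1
  k=6: m=12, d=9, a=3
  k=7: m=15, d=17, a=2
  k=8: m=19, d=1, a=38
d=1 and a=2a₀=38 at k=8, so the next step gives (m, d) = (19, 17) again — its k=1 value — and the period has length 8.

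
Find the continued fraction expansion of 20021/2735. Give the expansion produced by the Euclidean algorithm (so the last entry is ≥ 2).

20021 = 7·2735 + 876
2735 = 3·876 + 107
876 = 8·107 + 20
107 = 5·20 + 7
20 = 2·7 + 6
7 = 1·6 + 1
6 = 6·1 + 0  (stop)
So 20021/2735 = [7; 3, 8, 5, 2, 1, 6].

[7; 3, 8, 5, 2, 1, 6]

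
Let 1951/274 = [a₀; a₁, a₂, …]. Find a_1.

8

1951 = 7·274 + 33   →  a_0 = 7
274 = 8·33 + 10   →  a_1 = 8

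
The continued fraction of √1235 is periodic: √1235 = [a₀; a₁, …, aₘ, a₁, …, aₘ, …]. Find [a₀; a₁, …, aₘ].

[35; 7, 70]

a₀ = ⌊√1235⌋ = 35.
With m₀=0, d₀=1 and mₖ₊₁ = dₖaₖ − mₖ, dₖ₊₁ = (n − mₖ₊₁²)/dₖ, aₖ₊₁ = ⌊(a₀+mₖ₊₁)/dₖ₊₁⌋:
  k=1: m=35, d=10, a=7
  k=2: m=35, d=1, a=70
d=1 and a=2a₀=70 at k=2, so the next step gives (m, d) = (35, 10) again — its k=1 value — and the period has length 2.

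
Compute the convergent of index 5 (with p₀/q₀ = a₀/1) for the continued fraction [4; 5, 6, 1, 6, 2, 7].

2223/530

Using pₖ = aₖpₖ₋₁ + pₖ₋₂, qₖ = aₖqₖ₋₁ + qₖ₋₂ (with p₋₁=1, p₋₂=0, q₋₁=0, q₋₂=1):
  k=0: a=4, p=4, q=1
  k=1: a=5, p=21, q=5
  k=2: a=6, p=130, q=31
  k=3: a=1, p=151, q=36
  k=4: a=6, p=1036, q=247
  k=5: a=2, p=2223, q=530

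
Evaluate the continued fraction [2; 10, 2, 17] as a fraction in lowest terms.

769/367

Using pₖ = aₖpₖ₋₁ + pₖ₋₂ and qₖ = aₖqₖ₋₁ + qₖ₋₂:
  k=0: a=2, p=2, q=1
  k=1: a=10, p=21, q=10
  k=2: a=2, p=44, q=21
  k=3: a=17, p=769, q=367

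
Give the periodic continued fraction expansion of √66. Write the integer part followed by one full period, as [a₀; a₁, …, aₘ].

[8; 8, 16]

a₀ = ⌊√66⌋ = 8.
With m₀=0, d₀=1 and mₖ₊₁ = dₖaₖ − mₖ, dₖ₊₁ = (n − mₖ₊₁²)/dₖ, aₖ₊₁ = ⌊(a₀+mₖ₊₁)/dₖ₊₁⌋:
  k=1: m=8, d=2, a=8
  k=2: m=8, d=1, a=16
d=1 and a=2a₀=16 at k=2, so the next step gives (m, d) = (8, 2) again — its k=1 value — and the period has length 2.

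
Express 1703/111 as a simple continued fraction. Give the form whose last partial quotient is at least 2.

1703 = 15·111 + 38
111 = 2·38 + 35
38 = 1·35 + 3
35 = 11·3 + 2
3 = 1·2 + 1
2 = 2·1 + 0  (stop)
So 1703/111 = [15; 2, 1, 11, 1, 2].

[15; 2, 1, 11, 1, 2]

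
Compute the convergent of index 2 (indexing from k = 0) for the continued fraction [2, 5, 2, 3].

24/11

Using pₖ = aₖpₖ₋₁ + pₖ₋₂, qₖ = aₖqₖ₋₁ + qₖ₋₂ (with p₋₁=1, p₋₂=0, q₋₁=0, q₋₂=1):
  k=0: a=2, p=2, q=1
  k=1: a=5, p=11, q=5
  k=2: a=2, p=24, q=11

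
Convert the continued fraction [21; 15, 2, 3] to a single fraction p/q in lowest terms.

2275/108

Fold from the inside: start with 3/1.
  2 + 1/3 = 7/3
  15 + 3/7 = 108/7
  21 + 7/108 = 2275/108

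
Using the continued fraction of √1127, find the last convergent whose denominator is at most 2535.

√1127 = [33; 1, 1, 3, 33, 3, 1, 1, 66, …] (period length 8).
Convergents:
  p_0/q_0 = 33/1
  p_1/q_1 = 34/1
  p_2/q_2 = 67/2
  p_3/q_3 = 235/7
  p_4/q_4 = 7822/233
  p_5/q_5 = 23701/706
  p_6/q_6 = 31523/939
  p_7/q_7 = 55224/1645
  p_8/q_8 = 3676307/109509
q_7 = 1645 ≤ 2535 < 109509 = q_8, so the answer is 55224/1645.

55224/1645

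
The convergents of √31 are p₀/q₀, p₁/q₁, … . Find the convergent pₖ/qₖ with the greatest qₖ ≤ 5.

11/2

√31 = [5; 1, 1, 3, 5, 3, 1, 1, 10, …] (period length 8).
Convergents:
  p_0/q_0 = 5/1
  p_1/q_1 = 6/1
  p_2/q_2 = 11/2
  p_3/q_3 = 39/7
q_2 = 2 ≤ 5 < 7 = q_3, so the answer is 11/2.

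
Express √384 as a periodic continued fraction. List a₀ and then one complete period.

[19; 1, 1, 2, 9, 2, 1, 1, 38]

a₀ = ⌊√384⌋ = 19.
With m₀=0, d₀=1 and mₖ₊₁ = dₖaₖ − mₖ, dₖ₊₁ = (n − mₖ₊₁²)/dₖ, aₖ₊₁ = ⌊(a₀+mₖ₊₁)/dₖ₊₁⌋:
  k=1: m=19, d=23, a=1
  k=2: m=4, d=16, a=1
  k=3: m=12, d=15, a=2
  k=4: m=18, d=4, a=9
  k=5: m=18, d=15, a=2
  k=6: m=12, d=16, a=1
  k=7: m=4, d=23, a=1
  k=8: m=19, d=1, a=38
d=1 and a=2a₀=38 at k=8, so the next step gives (m, d) = (19, 23) again — its k=1 value — and the period has length 8.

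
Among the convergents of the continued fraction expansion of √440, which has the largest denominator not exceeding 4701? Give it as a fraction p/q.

36981/1763

√440 = [20; 1, 40, …] (period length 2).
Convergents:
  p_0/q_0 = 20/1
  p_1/q_1 = 21/1
  p_2/q_2 = 860/41
  p_3/q_3 = 881/42
  p_4/q_4 = 36100/1721
  p_5/q_5 = 36981/1763
  p_6/q_6 = 1515340/72241
q_5 = 1763 ≤ 4701 < 72241 = q_6, so the answer is 36981/1763.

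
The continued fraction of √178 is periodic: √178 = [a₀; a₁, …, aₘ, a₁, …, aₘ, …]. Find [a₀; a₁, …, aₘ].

[13; 2, 1, 12, 1, 2, 26]

a₀ = ⌊√178⌋ = 13.
With m₀=0, d₀=1 and mₖ₊₁ = dₖaₖ − mₖ, dₖ₊₁ = (n − mₖ₊₁²)/dₖ, aₖ₊₁ = ⌊(a₀+mₖ₊₁)/dₖ₊₁⌋:
  k=1: m=13, d=9, a=2
  k=2: m=5, d=17, a=1
  k=3: m=12, d=2, a=12
  k=4: m=12, d=17, a=1
  k=5: m=5, d=9, a=2
  k=6: m=13, d=1, a=26
d=1 and a=2a₀=26 at k=6, so the next step gives (m, d) = (13, 9) again — its k=1 value — and the period has length 6.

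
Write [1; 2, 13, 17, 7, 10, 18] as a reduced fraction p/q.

884895/597272

Fold from the inside: start with 18/1.
  10 + 1/18 = 181/18
  7 + 18/181 = 1285/181
  17 + 181/1285 = 22026/1285
  13 + 1285/22026 = 287623/22026
  2 + 22026/287623 = 597272/287623
  1 + 287623/597272 = 884895/597272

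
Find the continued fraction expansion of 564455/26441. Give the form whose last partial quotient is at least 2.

564455 = 21*26441 + 9194
26441 = 2*9194 + 8053
9194 = 1*8053 + 1141
8053 = 7*1141 + 66
1141 = 17*66 + 19
66 = 3*19 + 9
19 = 2*9 + 1
9 = 9*1 + 0  (stop)
So 564455/26441 = [21; 2, 1, 7, 17, 3, 2, 9].

[21; 2, 1, 7, 17, 3, 2, 9]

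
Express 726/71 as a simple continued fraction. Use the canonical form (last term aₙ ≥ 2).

726 = 10×71 + 16
71 = 4×16 + 7
16 = 2×7 + 2
7 = 3×2 + 1
2 = 2×1 + 0  (stop)
So 726/71 = [10; 4, 2, 3, 2].

[10; 4, 2, 3, 2]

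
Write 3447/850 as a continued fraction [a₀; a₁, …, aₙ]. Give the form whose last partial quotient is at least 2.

3447 = 4×850 + 47
850 = 18×47 + 4
47 = 11×4 + 3
4 = 1×3 + 1
3 = 3×1 + 0  (stop)
So 3447/850 = [4; 18, 11, 1, 3].

[4; 18, 11, 1, 3]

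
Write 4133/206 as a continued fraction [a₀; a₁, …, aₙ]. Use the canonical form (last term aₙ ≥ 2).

[20; 15, 1, 5, 2]

4133 = 20·206 + 13
206 = 15·13 + 11
13 = 1·11 + 2
11 = 5·2 + 1
2 = 2·1 + 0  (stop)
So 4133/206 = [20; 15, 1, 5, 2].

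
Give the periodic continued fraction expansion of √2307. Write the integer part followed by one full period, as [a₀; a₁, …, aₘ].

a₀ = ⌊√2307⌋ = 48.
With m₀=0, d₀=1 and mₖ₊₁ = dₖaₖ − mₖ, dₖ₊₁ = (n − mₖ₊₁²)/dₖ, aₖ₊₁ = ⌊(a₀+mₖ₊₁)/dₖ₊₁⌋:
  k=1: m=48, d=3, a=32
  k=2: m=48, d=1, a=96
d=1 and a=2a₀=96 at k=2, so the next step gives (m, d) = (48, 3) again — its k=1 value — and the period has length 2.

[48; 32, 96]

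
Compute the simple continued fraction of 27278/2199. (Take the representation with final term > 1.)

27278 = 12·2199 + 890
2199 = 2·890 + 419
890 = 2·419 + 52
419 = 8·52 + 3
52 = 17·3 + 1
3 = 3·1 + 0  (stop)
So 27278/2199 = [12; 2, 2, 8, 17, 3].

[12; 2, 2, 8, 17, 3]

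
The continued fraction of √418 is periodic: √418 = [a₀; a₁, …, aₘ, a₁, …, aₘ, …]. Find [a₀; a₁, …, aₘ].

[20; 2, 4, 20, 4, 2, 40]

a₀ = ⌊√418⌋ = 20.
With m₀=0, d₀=1 and mₖ₊₁ = dₖaₖ − mₖ, dₖ₊₁ = (n − mₖ₊₁²)/dₖ, aₖ₊₁ = ⌊(a₀+mₖ₊₁)/dₖ₊₁⌋:
  k=1: m=20, d=18, a=2
  k=2: m=16, d=9, a=4
  k=3: m=20, d=2, a=20
  k=4: m=20, d=9, a=4
  k=5: m=16, d=18, a=2
  k=6: m=20, d=1, a=40
d=1 and a=2a₀=40 at k=6, so the next step gives (m, d) = (20, 18) again — its k=1 value — and the period has length 6.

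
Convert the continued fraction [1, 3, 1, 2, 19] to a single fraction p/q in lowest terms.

Fold from the inside: start with 19/1.
  2 + 1/19 = 39/19
  1 + 19/39 = 58/39
  3 + 39/58 = 213/58
  1 + 58/213 = 271/213

271/213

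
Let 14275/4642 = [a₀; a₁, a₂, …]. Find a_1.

14275 = 3·4642 + 349   →  a_0 = 3
4642 = 13·349 + 105   →  a_1 = 13

13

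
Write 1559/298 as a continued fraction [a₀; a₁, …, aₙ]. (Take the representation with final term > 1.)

[5; 4, 3, 7, 3]

1559 = 5·298 + 69
298 = 4·69 + 22
69 = 3·22 + 3
22 = 7·3 + 1
3 = 3·1 + 0  (stop)
So 1559/298 = [5; 4, 3, 7, 3].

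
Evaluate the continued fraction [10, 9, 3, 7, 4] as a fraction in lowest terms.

Fold from the inside: start with 4/1.
  7 + 1/4 = 29/4
  3 + 4/29 = 91/29
  9 + 29/91 = 848/91
  10 + 91/848 = 8571/848

8571/848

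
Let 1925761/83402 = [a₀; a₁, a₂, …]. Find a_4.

12

1925761 = 23·83402 + 7515   →  a_0 = 23
83402 = 11·7515 + 737   →  a_1 = 11
7515 = 10·737 + 145   →  a_2 = 10
737 = 5·145 + 12   →  a_3 = 5
145 = 12·12 + 1   →  a_4 = 12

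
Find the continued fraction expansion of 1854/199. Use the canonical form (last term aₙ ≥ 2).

1854 = 9×199 + 63
199 = 3×63 + 10
63 = 6×10 + 3
10 = 3×3 + 1
3 = 3×1 + 0  (stop)
So 1854/199 = [9; 3, 6, 3, 3].

[9; 3, 6, 3, 3]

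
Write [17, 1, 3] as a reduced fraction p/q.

Fold from the inside: start with 3/1.
  1 + 1/3 = 4/3
  17 + 3/4 = 71/4

71/4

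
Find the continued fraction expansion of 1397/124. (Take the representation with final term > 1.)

1397 = 11×124 + 33
124 = 3×33 + 25
33 = 1×25 + 8
25 = 3×8 + 1
8 = 8×1 + 0  (stop)
So 1397/124 = [11; 3, 1, 3, 8].

[11; 3, 1, 3, 8]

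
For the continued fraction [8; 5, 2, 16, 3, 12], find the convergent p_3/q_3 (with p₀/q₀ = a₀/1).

Using pₖ = aₖpₖ₋₁ + pₖ₋₂, qₖ = aₖqₖ₋₁ + qₖ₋₂ (with p₋₁=1, p₋₂=0, q₋₁=0, q₋₂=1):
  k=0: a=8, p=8, q=1
  k=1: a=5, p=41, q=5
  k=2: a=2, p=90, q=11
  k=3: a=16, p=1481, q=181

1481/181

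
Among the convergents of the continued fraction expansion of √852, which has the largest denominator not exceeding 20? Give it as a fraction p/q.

467/16

√852 = [29; 5, 3, 2, 4, 2, 3, 5, 58, …] (period length 8).
Convergents:
  p_0/q_0 = 29/1
  p_1/q_1 = 146/5
  p_2/q_2 = 467/16
  p_3/q_3 = 1080/37
q_2 = 16 ≤ 20 < 37 = q_3, so the answer is 467/16.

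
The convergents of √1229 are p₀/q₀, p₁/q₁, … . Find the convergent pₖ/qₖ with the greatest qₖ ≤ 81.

1227/35

√1229 = [35; 17, 1, 1, 17, 70, …] (period length 5).
Convergents:
  p_0/q_0 = 35/1
  p_1/q_1 = 596/17
  p_2/q_2 = 631/18
  p_3/q_3 = 1227/35
  p_4/q_4 = 21490/613
q_3 = 35 ≤ 81 < 613 = q_4, so the answer is 1227/35.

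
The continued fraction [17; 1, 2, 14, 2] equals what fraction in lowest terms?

1573/89

Fold from the inside: start with 2/1.
  14 + 1/2 = 29/2
  2 + 2/29 = 60/29
  1 + 29/60 = 89/60
  17 + 60/89 = 1573/89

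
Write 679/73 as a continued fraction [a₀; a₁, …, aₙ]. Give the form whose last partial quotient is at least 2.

[9; 3, 3, 7]

679 = 9×73 + 22
73 = 3×22 + 7
22 = 3×7 + 1
7 = 7×1 + 0  (stop)
So 679/73 = [9; 3, 3, 7].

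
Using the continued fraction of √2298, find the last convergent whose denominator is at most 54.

√2298 = [47; 1, 14, 1, 94, …] (period length 4).
Convergents:
  p_0/q_0 = 47/1
  p_1/q_1 = 48/1
  p_2/q_2 = 719/15
  p_3/q_3 = 767/16
  p_4/q_4 = 72817/1519
q_3 = 16 ≤ 54 < 1519 = q_4, so the answer is 767/16.

767/16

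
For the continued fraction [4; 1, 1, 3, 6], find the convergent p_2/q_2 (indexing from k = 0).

Using pₖ = aₖpₖ₋₁ + pₖ₋₂, qₖ = aₖqₖ₋₁ + qₖ₋₂ (with p₋₁=1, p₋₂=0, q₋₁=0, q₋₂=1):
  k=0: a=4, p=4, q=1
  k=1: a=1, p=5, q=1
  k=2: a=1, p=9, q=2

9/2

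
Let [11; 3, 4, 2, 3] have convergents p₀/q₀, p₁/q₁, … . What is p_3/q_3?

328/29

Using pₖ = aₖpₖ₋₁ + pₖ₋₂, qₖ = aₖqₖ₋₁ + qₖ₋₂ (with p₋₁=1, p₋₂=0, q₋₁=0, q₋₂=1):
  k=0: a=11, p=11, q=1
  k=1: a=3, p=34, q=3
  k=2: a=4, p=147, q=13
  k=3: a=2, p=328, q=29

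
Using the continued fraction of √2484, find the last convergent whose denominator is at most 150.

√2484 = [49; 1, 5, 4, 5, 1, 98, …] (period length 6).
Convergents:
  p_0/q_0 = 49/1
  p_1/q_1 = 50/1
  p_2/q_2 = 299/6
  p_3/q_3 = 1246/25
  p_4/q_4 = 6529/131
  p_5/q_5 = 7775/156
q_4 = 131 ≤ 150 < 156 = q_5, so the answer is 6529/131.

6529/131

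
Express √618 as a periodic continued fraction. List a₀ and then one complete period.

a₀ = ⌊√618⌋ = 24.
With m₀=0, d₀=1 and mₖ₊₁ = dₖaₖ − mₖ, dₖ₊₁ = (n − mₖ₊₁²)/dₖ, aₖ₊₁ = ⌊(a₀+mₖ₊₁)/dₖ₊₁⌋:
  k=1: m=24, d=42, a=1
  k=2: m=18, d=7, a=6
  k=3: m=24, d=6, a=8
  k=4: m=24, d=7, a=6
  k=5: m=18, d=42, a=1
  k=6: m=24, d=1, a=48
d=1 and a=2a₀=48 at k=6, so the next step gives (m, d) = (24, 42) again — its k=1 value — and the period has length 6.

[24; 1, 6, 8, 6, 1, 48]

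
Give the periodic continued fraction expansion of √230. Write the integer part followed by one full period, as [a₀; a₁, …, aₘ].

a₀ = ⌊√230⌋ = 15.

[15; 6, 30]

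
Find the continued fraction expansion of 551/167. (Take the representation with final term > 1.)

551 = 3·167 + 50
167 = 3·50 + 17
50 = 2·17 + 16
17 = 1·16 + 1
16 = 16·1 + 0  (stop)
So 551/167 = [3; 3, 2, 1, 16].

[3; 3, 2, 1, 16]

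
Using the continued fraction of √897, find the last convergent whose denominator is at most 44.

599/20

√897 = [29; 1, 18, 1, 58, …] (period length 4).
Convergents:
  p_0/q_0 = 29/1
  p_1/q_1 = 30/1
  p_2/q_2 = 569/19
  p_3/q_3 = 599/20
  p_4/q_4 = 35311/1179
q_3 = 20 ≤ 44 < 1179 = q_4, so the answer is 599/20.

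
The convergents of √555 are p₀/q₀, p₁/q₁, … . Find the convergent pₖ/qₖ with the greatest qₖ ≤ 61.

√555 = [23; 1, 1, 3, 1, 3, 1, 1, 46, …] (period length 8).
Convergents:
  p_0/q_0 = 23/1
  p_1/q_1 = 24/1
  p_2/q_2 = 47/2
  p_3/q_3 = 165/7
  p_4/q_4 = 212/9
  p_5/q_5 = 801/34
  p_6/q_6 = 1013/43
  p_7/q_7 = 1814/77
q_6 = 43 ≤ 61 < 77 = q_7, so the answer is 1013/43.

1013/43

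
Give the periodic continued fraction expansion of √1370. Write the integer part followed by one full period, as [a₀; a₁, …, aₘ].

[37; 74]

a₀ = ⌊√1370⌋ = 37.
With m₀=0, d₀=1 and mₖ₊₁ = dₖaₖ − mₖ, dₖ₊₁ = (n − mₖ₊₁²)/dₖ, aₖ₊₁ = ⌊(a₀+mₖ₊₁)/dₖ₊₁⌋:
  k=1: m=37, d=1, a=74
d=1 and a=2a₀=74 at k=1, so the next step gives (m, d) = (37, 1) again — its k=1 value — and the period has length 1.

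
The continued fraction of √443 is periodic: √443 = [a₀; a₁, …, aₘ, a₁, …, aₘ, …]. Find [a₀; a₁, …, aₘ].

a₀ = ⌊√443⌋ = 21.
With m₀=0, d₀=1 and mₖ₊₁ = dₖaₖ − mₖ, dₖ₊₁ = (n − mₖ₊₁²)/dₖ, aₖ₊₁ = ⌊(a₀+mₖ₊₁)/dₖ₊₁⌋:
  k=1: m=21, d=2, a=21
  k=2: m=21, d=1, a=42
d=1 and a=2a₀=42 at k=2, so the next step gives (m, d) = (21, 2) again — its k=1 value — and the period has length 2.

[21; 21, 42]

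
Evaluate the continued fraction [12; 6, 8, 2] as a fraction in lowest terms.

1265/104

Using pₖ = aₖpₖ₋₁ + pₖ₋₂ and qₖ = aₖqₖ₋₁ + qₖ₋₂:
  k=0: a=12, p=12, q=1
  k=1: a=6, p=73, q=6
  k=2: a=8, p=596, q=49
  k=3: a=2, p=1265, q=104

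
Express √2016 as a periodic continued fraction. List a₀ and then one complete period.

a₀ = ⌊√2016⌋ = 44.
With m₀=0, d₀=1 and mₖ₊₁ = dₖaₖ − mₖ, dₖ₊₁ = (n − mₖ₊₁²)/dₖ, aₖ₊₁ = ⌊(a₀+mₖ₊₁)/dₖ₊₁⌋:
  k=1: m=44, d=80, a=1
  k=2: m=36, d=9, a=8
  k=3: m=36, d=80, a=1
  k=4: m=44, d=1, a=88
d=1 and a=2a₀=88 at k=4, so the next step gives (m, d) = (44, 80) again — its k=1 value — and the period has length 4.

[44; 1, 8, 1, 88]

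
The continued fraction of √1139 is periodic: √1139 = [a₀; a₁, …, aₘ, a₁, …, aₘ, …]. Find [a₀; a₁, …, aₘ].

a₀ = ⌊√1139⌋ = 33.
With m₀=0, d₀=1 and mₖ₊₁ = dₖaₖ − mₖ, dₖ₊₁ = (n − mₖ₊₁²)/dₖ, aₖ₊₁ = ⌊(a₀+mₖ₊₁)/dₖ₊₁⌋:
  k=1: m=33, d=50, a=1
  k=2: m=17, d=17, a=2
  k=3: m=17, d=50, a=1
  k=4: m=33, d=1, a=66
d=1 and a=2a₀=66 at k=4, so the next step gives (m, d) = (33, 50) again — its k=1 value — and the period has length 4.

[33; 1, 2, 1, 66]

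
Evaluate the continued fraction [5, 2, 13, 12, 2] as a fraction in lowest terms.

3722/679

Fold from the inside: start with 2/1.
  12 + 1/2 = 25/2
  13 + 2/25 = 327/25
  2 + 25/327 = 679/327
  5 + 327/679 = 3722/679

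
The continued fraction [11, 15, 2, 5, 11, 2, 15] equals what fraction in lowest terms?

680269/61481

Fold from the inside: start with 15/1.
  2 + 1/15 = 31/15
  11 + 15/31 = 356/31
  5 + 31/356 = 1811/356
  2 + 356/1811 = 3978/1811
  15 + 1811/3978 = 61481/3978
  11 + 3978/61481 = 680269/61481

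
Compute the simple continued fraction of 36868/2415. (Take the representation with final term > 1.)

[15; 3, 1, 3, 10, 2, 7]

36868 = 15*2415 + 643
2415 = 3*643 + 486
643 = 1*486 + 157
486 = 3*157 + 15
157 = 10*15 + 7
15 = 2*7 + 1
7 = 7*1 + 0  (stop)
So 36868/2415 = [15; 3, 1, 3, 10, 2, 7].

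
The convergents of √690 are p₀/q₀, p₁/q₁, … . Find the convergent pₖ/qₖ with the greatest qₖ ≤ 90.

√690 = [26; 3, 1, 2, 1, 3, 52, …] (period length 6).
Convergents:
  p_0/q_0 = 26/1
  p_1/q_1 = 79/3
  p_2/q_2 = 105/4
  p_3/q_3 = 289/11
  p_4/q_4 = 394/15
  p_5/q_5 = 1471/56
  p_6/q_6 = 76886/2927
q_5 = 56 ≤ 90 < 2927 = q_6, so the answer is 1471/56.

1471/56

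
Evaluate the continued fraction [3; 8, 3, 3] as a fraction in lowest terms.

259/83

Fold from the inside: start with 3/1.
  3 + 1/3 = 10/3
  8 + 3/10 = 83/10
  3 + 10/83 = 259/83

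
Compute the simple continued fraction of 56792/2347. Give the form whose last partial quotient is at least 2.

56792 = 24·2347 + 464
2347 = 5·464 + 27
464 = 17·27 + 5
27 = 5·5 + 2
5 = 2·2 + 1
2 = 2·1 + 0  (stop)
So 56792/2347 = [24; 5, 17, 5, 2, 2].

[24; 5, 17, 5, 2, 2]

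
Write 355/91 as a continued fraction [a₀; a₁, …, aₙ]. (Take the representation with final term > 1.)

355 = 3×91 + 82
91 = 1×82 + 9
82 = 9×9 + 1
9 = 9×1 + 0  (stop)
So 355/91 = [3; 1, 9, 9].

[3; 1, 9, 9]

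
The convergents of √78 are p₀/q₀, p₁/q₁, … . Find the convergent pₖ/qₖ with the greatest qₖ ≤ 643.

√78 = [8; 1, 4, 1, 16, …] (period length 4).
Convergents:
  p_0/q_0 = 8/1
  p_1/q_1 = 9/1
  p_2/q_2 = 44/5
  p_3/q_3 = 53/6
  p_4/q_4 = 892/101
  p_5/q_5 = 945/107
  p_6/q_6 = 4672/529
  p_7/q_7 = 5617/636
  p_8/q_8 = 94544/10705
q_7 = 636 ≤ 643 < 10705 = q_8, so the answer is 5617/636.

5617/636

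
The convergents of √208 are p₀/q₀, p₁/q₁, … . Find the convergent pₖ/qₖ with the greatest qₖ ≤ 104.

√208 = [14; 2, 2, 1, 2, 2, 28, …] (period length 6).
Convergents:
  p_0/q_0 = 14/1
  p_1/q_1 = 29/2
  p_2/q_2 = 72/5
  p_3/q_3 = 101/7
  p_4/q_4 = 274/19
  p_5/q_5 = 649/45
  p_6/q_6 = 18446/1279
q_5 = 45 ≤ 104 < 1279 = q_6, so the answer is 649/45.

649/45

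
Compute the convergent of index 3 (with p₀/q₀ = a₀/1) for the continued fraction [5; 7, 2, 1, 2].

Using pₖ = aₖpₖ₋₁ + pₖ₋₂, qₖ = aₖqₖ₋₁ + qₖ₋₂ (with p₋₁=1, p₋₂=0, q₋₁=0, q₋₂=1):
  k=0: a=5, p=5, q=1
  k=1: a=7, p=36, q=7
  k=2: a=2, p=77, q=15
  k=3: a=1, p=113, q=22

113/22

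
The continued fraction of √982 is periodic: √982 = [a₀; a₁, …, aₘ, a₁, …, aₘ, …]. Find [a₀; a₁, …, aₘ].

a₀ = ⌊√982⌋ = 31.
With m₀=0, d₀=1 and mₖ₊₁ = dₖaₖ − mₖ, dₖ₊₁ = (n − mₖ₊₁²)/dₖ, aₖ₊₁ = ⌊(a₀+mₖ₊₁)/dₖ₊₁⌋:
  k=1: m=31, d=21, a=2
  k=2: m=11, d=41, a=1
  k=3: m=30, d=2, a=30
  k=4: m=30, d=41, a=1
  k=5: m=11, d=21, a=2
  k=6: m=31, d=1, a=62
d=1 and a=2a₀=62 at k=6, so the next step gives (m, d) = (31, 21) again — its k=1 value — and the period has length 6.

[31; 2, 1, 30, 1, 2, 62]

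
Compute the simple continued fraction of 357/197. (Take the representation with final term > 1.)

357 = 1*197 + 160
197 = 1*160 + 37
160 = 4*37 + 12
37 = 3*12 + 1
12 = 12*1 + 0  (stop)
So 357/197 = [1; 1, 4, 3, 12].

[1; 1, 4, 3, 12]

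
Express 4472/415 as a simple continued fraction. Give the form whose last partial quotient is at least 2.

4472 = 10×415 + 322
415 = 1×322 + 93
322 = 3×93 + 43
93 = 2×43 + 7
43 = 6×7 + 1
7 = 7×1 + 0  (stop)
So 4472/415 = [10; 1, 3, 2, 6, 7].

[10; 1, 3, 2, 6, 7]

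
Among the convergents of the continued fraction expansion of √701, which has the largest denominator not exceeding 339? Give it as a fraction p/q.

5613/212

√701 = [26; 2, 10, 10, 2, 52, …] (period length 5).
Convergents:
  p_0/q_0 = 26/1
  p_1/q_1 = 53/2
  p_2/q_2 = 556/21
  p_3/q_3 = 5613/212
  p_4/q_4 = 11782/445
q_3 = 212 ≤ 339 < 445 = q_4, so the answer is 5613/212.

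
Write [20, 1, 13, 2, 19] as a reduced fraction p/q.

Fold from the inside: start with 19/1.
  2 + 1/19 = 39/19
  13 + 19/39 = 526/39
  1 + 39/526 = 565/526
  20 + 526/565 = 11826/565

11826/565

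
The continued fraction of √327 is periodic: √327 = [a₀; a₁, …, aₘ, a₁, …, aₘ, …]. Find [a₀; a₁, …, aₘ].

a₀ = ⌊√327⌋ = 18.
With m₀=0, d₀=1 and mₖ₊₁ = dₖaₖ − mₖ, dₖ₊₁ = (n − mₖ₊₁²)/dₖ, aₖ₊₁ = ⌊(a₀+mₖ₊₁)/dₖ₊₁⌋:
  k=1: m=18, d=3, a=12
  k=2: m=18, d=1, a=36
d=1 and a=2a₀=36 at k=2, so the next step gives (m, d) = (18, 3) again — its k=1 value — and the period has length 2.

[18; 12, 36]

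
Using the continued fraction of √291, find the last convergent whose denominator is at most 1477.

9877/579

√291 = [17; 17, 34, …] (period length 2).
Convergents:
  p_0/q_0 = 17/1
  p_1/q_1 = 290/17
  p_2/q_2 = 9877/579
  p_3/q_3 = 168199/9860
q_2 = 579 ≤ 1477 < 9860 = q_3, so the answer is 9877/579.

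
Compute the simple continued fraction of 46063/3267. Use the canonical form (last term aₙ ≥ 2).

[14; 10, 19, 8, 2]

46063 = 14×3267 + 325
3267 = 10×325 + 17
325 = 19×17 + 2
17 = 8×2 + 1
2 = 2×1 + 0  (stop)
So 46063/3267 = [14; 10, 19, 8, 2].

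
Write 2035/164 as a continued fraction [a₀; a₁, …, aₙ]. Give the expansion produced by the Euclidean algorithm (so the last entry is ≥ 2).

[12; 2, 2, 4, 3, 2]

2035 = 12×164 + 67
164 = 2×67 + 30
67 = 2×30 + 7
30 = 4×7 + 2
7 = 3×2 + 1
2 = 2×1 + 0  (stop)
So 2035/164 = [12; 2, 2, 4, 3, 2].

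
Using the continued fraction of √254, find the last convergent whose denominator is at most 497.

√254 = [15; 1, 14, 1, 30, …] (period length 4).
Convergents:
  p_0/q_0 = 15/1
  p_1/q_1 = 16/1
  p_2/q_2 = 239/15
  p_3/q_3 = 255/16
  p_4/q_4 = 7889/495
  p_5/q_5 = 8144/511
q_4 = 495 ≤ 497 < 511 = q_5, so the answer is 7889/495.

7889/495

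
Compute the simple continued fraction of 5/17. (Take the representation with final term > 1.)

5 = 0·17 + 5
17 = 3·5 + 2
5 = 2·2 + 1
2 = 2·1 + 0  (stop)
So 5/17 = [0; 3, 2, 2].

[0; 3, 2, 2]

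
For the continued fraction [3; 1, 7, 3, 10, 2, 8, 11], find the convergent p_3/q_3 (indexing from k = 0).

Using pₖ = aₖpₖ₋₁ + pₖ₋₂, qₖ = aₖqₖ₋₁ + qₖ₋₂ (with p₋₁=1, p₋₂=0, q₋₁=0, q₋₂=1):
  k=0: a=3, p=3, q=1
  k=1: a=1, p=4, q=1
  k=2: a=7, p=31, q=8
  k=3: a=3, p=97, q=25

97/25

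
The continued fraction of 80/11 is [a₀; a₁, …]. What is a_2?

80 = 7·11 + 3   →  a_0 = 7
11 = 3·3 + 2   →  a_1 = 3
3 = 1·2 + 1   →  a_2 = 1

1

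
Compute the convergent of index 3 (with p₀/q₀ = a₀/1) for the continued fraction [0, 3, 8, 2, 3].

Using pₖ = aₖpₖ₋₁ + pₖ₋₂, qₖ = aₖqₖ₋₁ + qₖ₋₂ (with p₋₁=1, p₋₂=0, q₋₁=0, q₋₂=1):
  k=0: a=0, p=0, q=1
  k=1: a=3, p=1, q=3
  k=2: a=8, p=8, q=25
  k=3: a=2, p=17, q=53

17/53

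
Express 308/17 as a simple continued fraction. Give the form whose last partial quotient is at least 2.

308 = 18×17 + 2
17 = 8×2 + 1
2 = 2×1 + 0  (stop)
So 308/17 = [18; 8, 2].

[18; 8, 2]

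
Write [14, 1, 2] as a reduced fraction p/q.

44/3

Using pₖ = aₖpₖ₋₁ + pₖ₋₂ and qₖ = aₖqₖ₋₁ + qₖ₋₂:
  k=0: a=14, p=14, q=1
  k=1: a=1, p=15, q=1
  k=2: a=2, p=44, q=3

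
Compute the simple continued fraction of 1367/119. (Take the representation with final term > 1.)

1367 = 11·119 + 58
119 = 2·58 + 3
58 = 19·3 + 1
3 = 3·1 + 0  (stop)
So 1367/119 = [11; 2, 19, 3].

[11; 2, 19, 3]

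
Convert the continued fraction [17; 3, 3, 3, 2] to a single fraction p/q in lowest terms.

1315/76

Using pₖ = aₖpₖ₋₁ + pₖ₋₂ and qₖ = aₖqₖ₋₁ + qₖ₋₂:
  k=0: a=17, p=17, q=1
  k=1: a=3, p=52, q=3
  k=2: a=3, p=173, q=10
  k=3: a=3, p=571, q=33
  k=4: a=2, p=1315, q=76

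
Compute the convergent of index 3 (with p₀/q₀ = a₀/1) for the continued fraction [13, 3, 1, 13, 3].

729/55

Using pₖ = aₖpₖ₋₁ + pₖ₋₂, qₖ = aₖqₖ₋₁ + qₖ₋₂ (with p₋₁=1, p₋₂=0, q₋₁=0, q₋₂=1):
  k=0: a=13, p=13, q=1
  k=1: a=3, p=40, q=3
  k=2: a=1, p=53, q=4
  k=3: a=13, p=729, q=55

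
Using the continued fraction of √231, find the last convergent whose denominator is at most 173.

√231 = [15; 5, 30, …] (period length 2).
Convergents:
  p_0/q_0 = 15/1
  p_1/q_1 = 76/5
  p_2/q_2 = 2295/151
  p_3/q_3 = 11551/760
q_2 = 151 ≤ 173 < 760 = q_3, so the answer is 2295/151.

2295/151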